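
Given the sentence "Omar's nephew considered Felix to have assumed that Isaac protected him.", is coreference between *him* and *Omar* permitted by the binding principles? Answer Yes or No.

*him* is a pronoun; Principle B requires it to be free in its binding domain — the clause headed by 'protected'.
— Omar: possessor inside the subject DP of the matrix clause; does not c-command the pronoun — Principle B does not apply; allowed.

Yes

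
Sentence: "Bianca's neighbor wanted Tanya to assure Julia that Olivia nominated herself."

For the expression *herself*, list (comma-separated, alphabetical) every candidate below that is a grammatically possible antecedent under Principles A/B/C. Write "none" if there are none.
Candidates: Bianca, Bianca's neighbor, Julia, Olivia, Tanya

Olivia

*herself* is a reflexive; Principle A requires it to be bound within its binding domain — the clause headed by 'nominated'.
— Bianca: possessor inside the subject DP of the matrix clause; does not c-command the reflexive — cannot bind it (Principle A).
— Bianca's neighbor: subject of the matrix clause; c-commands the reflexive but lies outside its binding domain — cannot bind it (Principle A).
— Julia: object of the clause headed by 'assure'; c-commands the reflexive but lies outside its binding domain — cannot bind it (Principle A).
— Olivia: subject of the clause headed by 'nominated'; c-commands the reflexive within its binding domain — allowed (Principle A).
— Tanya: subject of the clause headed by 'assure'; c-commands the reflexive but lies outside its binding domain — cannot bind it (Principle A).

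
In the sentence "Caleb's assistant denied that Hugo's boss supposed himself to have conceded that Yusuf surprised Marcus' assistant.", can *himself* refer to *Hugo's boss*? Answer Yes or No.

Yes

*himself* is a reflexive; Principle A requires it to be bound within its binding domain — the clause headed by 'supposed'.
— Hugo's boss: subject of the clause headed by 'supposed'; c-commands the reflexive within its binding domain — allowed (Principle A).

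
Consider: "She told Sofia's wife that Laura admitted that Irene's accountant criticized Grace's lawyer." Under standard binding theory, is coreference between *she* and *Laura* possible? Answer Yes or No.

No

*Laura* is an R-expression; Principle C requires it to be free (not bound by any c-commanding expression).
— she: subject of the matrix clause; the pronoun c-commands the R-expression — coreference blocked (Principle C).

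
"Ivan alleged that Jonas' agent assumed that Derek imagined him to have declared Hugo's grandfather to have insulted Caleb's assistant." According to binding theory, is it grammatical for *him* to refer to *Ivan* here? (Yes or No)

Yes

*Ivan* is an R-expression; Principle C requires it to be free (not bound by any c-commanding expression).
— him: subject of the clause headed by 'declared'; the pronoun does not c-command the R-expression — coreference allowed.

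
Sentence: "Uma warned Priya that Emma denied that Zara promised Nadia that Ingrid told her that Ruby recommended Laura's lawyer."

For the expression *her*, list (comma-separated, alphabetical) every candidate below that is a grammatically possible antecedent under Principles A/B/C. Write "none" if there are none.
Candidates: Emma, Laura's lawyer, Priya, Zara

*her* is a pronoun; Principle B requires it to be free in its binding domain — the clause headed by 'told'.
— Emma: subject of the clause headed by 'denied'; c-commands the pronoun but lies outside its binding domain — allowed.
— Laura's lawyer: object of the clause headed by 'recommended'; is c-commanded by the pronoun; coreference would bind this R-expression — blocked (Principle C).
— Priya: object of the matrix clause; c-commands the pronoun but lies outside its binding domain — allowed.
— Zara: subject of the clause headed by 'promised'; c-commands the pronoun but lies outside its binding domain — allowed.

Emma, Priya, Zara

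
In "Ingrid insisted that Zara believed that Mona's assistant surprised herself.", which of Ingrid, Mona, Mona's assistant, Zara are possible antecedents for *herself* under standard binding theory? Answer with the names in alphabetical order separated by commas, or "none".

Mona's assistant

*herself* is a reflexive; Principle A requires it to be bound within its binding domain — the clause headed by 'surprised'.
— Ingrid: subject of the matrix clause; c-commands the reflexive but lies outside its binding domain — cannot bind it (Principle A).
— Mona: possessor inside the subject DP of the clause headed by 'surprised'; does not c-command the reflexive — cannot bind it (Principle A).
— Mona's assistant: subject of the clause headed by 'surprised'; c-commands the reflexive within its binding domain — allowed (Principle A).
— Zara: subject of the clause headed by 'believed'; c-commands the reflexive but lies outside its binding domain — cannot bind it (Principle A).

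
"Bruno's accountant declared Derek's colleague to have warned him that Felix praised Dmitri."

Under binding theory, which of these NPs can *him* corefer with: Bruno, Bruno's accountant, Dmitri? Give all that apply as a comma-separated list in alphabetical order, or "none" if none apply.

Bruno, Bruno's accountant

*him* is a pronoun; Principle B requires it to be free in its binding domain — the clause headed by 'warned'.
— Bruno: possessor inside the subject DP of the matrix clause; does not c-command the pronoun — Principle B does not apply; allowed.
— Bruno's accountant: subject of the matrix clause; c-commands the pronoun but lies outside its binding domain — allowed.
— Dmitri: object of the clause headed by 'praised'; is c-commanded by the pronoun; coreference would bind this R-expression — blocked (Principle C).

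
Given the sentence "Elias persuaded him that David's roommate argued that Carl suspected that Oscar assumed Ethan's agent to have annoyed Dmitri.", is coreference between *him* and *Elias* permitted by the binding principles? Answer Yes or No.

No

*him* is a pronoun; Principle B requires it to be free in its binding domain — the matrix clause.
— Elias: subject of the matrix clause; c-commands the pronoun within its binding domain — blocked (Principle B).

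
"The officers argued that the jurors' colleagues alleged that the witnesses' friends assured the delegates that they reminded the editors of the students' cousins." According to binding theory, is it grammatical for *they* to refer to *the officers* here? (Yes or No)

Yes

*the officers* is an R-expression; Principle C requires it to be free (not bound by any c-commanding expression).
— they: subject of the clause headed by 'reminded'; the pronoun does not c-command the R-expression — coreference allowed.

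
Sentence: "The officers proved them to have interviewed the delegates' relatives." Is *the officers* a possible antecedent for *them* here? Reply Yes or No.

*them* is a pronoun; Principle B requires it to be free in its binding domain — the matrix clause.
— the officers: subject of the matrix clause; c-commands the pronoun within its binding domain — blocked (Principle B).

No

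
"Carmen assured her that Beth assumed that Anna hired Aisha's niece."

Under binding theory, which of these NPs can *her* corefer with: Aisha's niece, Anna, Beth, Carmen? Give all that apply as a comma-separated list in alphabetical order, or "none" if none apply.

none

*her* is a pronoun; Principle B requires it to be free in its binding domain — the matrix clause.
— Aisha's niece: object of the clause headed by 'hired'; is c-commanded by the pronoun; coreference would bind this R-expression — blocked (Principle C).
— Anna: subject of the clause headed by 'hired'; is c-commanded by the pronoun; coreference would bind this R-expression — blocked (Principle C).
— Beth: subject of the clause headed by 'assumed'; is c-commanded by the pronoun; coreference would bind this R-expression — blocked (Principle C).
— Carmen: subject of the matrix clause; c-commands the pronoun within its binding domain — blocked (Principle B).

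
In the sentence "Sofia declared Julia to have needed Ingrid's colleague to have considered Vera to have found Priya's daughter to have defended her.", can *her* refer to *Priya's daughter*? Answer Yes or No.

No

*her* is a pronoun; Principle B requires it to be free in its binding domain — the clause headed by 'defended'.
— Priya's daughter: subject of the clause headed by 'defended'; c-commands the pronoun within its binding domain — blocked (Principle B).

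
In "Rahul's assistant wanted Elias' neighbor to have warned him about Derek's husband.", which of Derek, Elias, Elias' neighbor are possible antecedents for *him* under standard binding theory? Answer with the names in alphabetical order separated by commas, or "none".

Elias

*him* is a pronoun; Principle B requires it to be free in its binding domain — the clause headed by 'warned'.
— Derek: possessor inside the second object DP of the clause headed by 'warned'; is c-commanded by the pronoun; coreference would bind this R-expression — blocked (Principle C).
— Elias: possessor inside the subject DP of the clause headed by 'warned'; does not c-command the pronoun — Principle B does not apply; allowed.
— Elias' neighbor: subject of the clause headed by 'warned'; c-commands the pronoun within its binding domain — blocked (Principle B).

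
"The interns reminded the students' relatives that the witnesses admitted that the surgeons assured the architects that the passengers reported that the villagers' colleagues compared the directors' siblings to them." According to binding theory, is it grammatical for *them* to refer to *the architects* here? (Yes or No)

*the architects* is an R-expression; Principle C requires it to be free (not bound by any c-commanding expression).
— them: second object of the clause headed by 'compared'; the pronoun does not c-command the R-expression — coreference allowed.

Yes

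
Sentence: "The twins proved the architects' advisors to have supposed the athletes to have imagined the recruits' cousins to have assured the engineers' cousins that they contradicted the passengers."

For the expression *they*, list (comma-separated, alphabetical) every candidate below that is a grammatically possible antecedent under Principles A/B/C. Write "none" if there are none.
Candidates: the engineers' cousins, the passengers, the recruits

*they* is a pronoun; Principle B requires it to be free in its binding domain — the clause headed by 'contradicted'.
— the engineers' cousins: object of the clause headed by 'assured'; c-commands the pronoun but lies outside its binding domain — allowed.
— the passengers: object of the clause headed by 'contradicted'; is c-commanded by the pronoun; coreference would bind this R-expression — blocked (Principle C).
— the recruits: possessor inside the subject DP of the clause headed by 'assured'; does not c-command the pronoun — Principle B does not apply; allowed.

the engineers' cousins, the recruits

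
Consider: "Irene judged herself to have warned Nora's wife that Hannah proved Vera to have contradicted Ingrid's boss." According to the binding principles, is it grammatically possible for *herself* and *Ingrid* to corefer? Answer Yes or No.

*herself* is a reflexive; Principle A requires it to be bound within its binding domain — the matrix clause.
— Ingrid: possessor inside the object DP of the clause headed by 'contradicted'; does not c-command the reflexive — cannot bind it (Principle A).

No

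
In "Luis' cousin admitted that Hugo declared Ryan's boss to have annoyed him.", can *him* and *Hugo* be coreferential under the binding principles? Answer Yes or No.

*Hugo* is an R-expression; Principle C requires it to be free (not bound by any c-commanding expression).
— him: object of the clause headed by 'annoyed'; the pronoun does not c-command the R-expression — coreference allowed.

Yes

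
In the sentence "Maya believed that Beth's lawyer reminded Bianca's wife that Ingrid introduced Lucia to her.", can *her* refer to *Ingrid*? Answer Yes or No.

No

*her* is a pronoun; Principle B requires it to be free in its binding domain — the clause headed by 'introduced'.
— Ingrid: subject of the clause headed by 'introduced'; c-commands the pronoun within its binding domain — blocked (Principle B).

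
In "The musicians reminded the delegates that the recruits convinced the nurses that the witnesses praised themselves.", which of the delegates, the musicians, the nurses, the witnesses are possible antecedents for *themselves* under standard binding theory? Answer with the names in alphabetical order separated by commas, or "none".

the witnesses

*themselves* is a reflexive; Principle A requires it to be bound within its binding domain — the clause headed by 'praised'.
— the delegates: object of the matrix clause; c-commands the reflexive but lies outside its binding domain — cannot bind it (Principle A).
— the musicians: subject of the matrix clause; c-commands the reflexive but lies outside its binding domain — cannot bind it (Principle A).
— the nurses: object of the clause headed by 'convinced'; c-commands the reflexive but lies outside its binding domain — cannot bind it (Principle A).
— the witnesses: subject of the clause headed by 'praised'; c-commands the reflexive within its binding domain — allowed (Principle A).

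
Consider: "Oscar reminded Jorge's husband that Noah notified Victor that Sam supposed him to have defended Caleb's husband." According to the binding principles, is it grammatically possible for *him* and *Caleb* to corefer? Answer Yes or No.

*him* is a pronoun; Principle B requires it to be free in its binding domain — the clause headed by 'supposed'.
— Caleb: possessor inside the object DP of the clause headed by 'defended'; is c-commanded by the pronoun; coreference would bind this R-expression — blocked (Principle C).

No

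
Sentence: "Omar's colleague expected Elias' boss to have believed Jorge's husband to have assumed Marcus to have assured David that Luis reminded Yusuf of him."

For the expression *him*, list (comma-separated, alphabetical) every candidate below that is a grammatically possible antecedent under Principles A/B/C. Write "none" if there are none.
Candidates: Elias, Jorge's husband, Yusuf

*him* is a pronoun; Principle B requires it to be free in its binding domain — the clause headed by 'reminded'.
— Elias: possessor inside the subject DP of the clause headed by 'believed'; does not c-command the pronoun — Principle B does not apply; allowed.
— Jorge's husband: subject of the clause headed by 'assumed'; c-commands the pronoun but lies outside its binding domain — allowed.
— Yusuf: object of the clause headed by 'reminded'; c-commands the pronoun within its binding domain — blocked (Principle B).

Elias, Jorge's husband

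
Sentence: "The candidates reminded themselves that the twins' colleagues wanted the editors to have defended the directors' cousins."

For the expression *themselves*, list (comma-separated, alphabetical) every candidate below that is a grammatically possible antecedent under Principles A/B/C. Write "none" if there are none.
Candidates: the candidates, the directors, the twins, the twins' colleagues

the candidates

*themselves* is a reflexive; Principle A requires it to be bound within its binding domain — the matrix clause.
— the candidates: subject of the matrix clause; c-commands the reflexive within its binding domain — allowed (Principle A).
— the directors: possessor inside the object DP of the clause headed by 'defended'; does not c-command the reflexive — cannot bind it (Principle A).
— the twins: possessor inside the subject DP of the clause headed by 'wanted'; does not c-command the reflexive — cannot bind it (Principle A).
— the twins' colleagues: subject of the clause headed by 'wanted'; does not c-command the reflexive — cannot bind it (Principle A).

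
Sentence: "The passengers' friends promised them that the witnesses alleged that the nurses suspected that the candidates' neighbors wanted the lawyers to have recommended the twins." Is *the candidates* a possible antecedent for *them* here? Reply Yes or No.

No

*them* is a pronoun; Principle B requires it to be free in its binding domain — the matrix clause.
— the candidates: possessor inside the subject DP of the clause headed by 'wanted'; is c-commanded by the pronoun; coreference would bind this R-expression — blocked (Principle C).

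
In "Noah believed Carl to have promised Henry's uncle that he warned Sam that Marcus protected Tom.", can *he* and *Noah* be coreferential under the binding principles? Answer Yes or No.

Yes

*Noah* is an R-expression; Principle C requires it to be free (not bound by any c-commanding expression).
— he: subject of the clause headed by 'warned'; the pronoun does not c-command the R-expression — coreference allowed.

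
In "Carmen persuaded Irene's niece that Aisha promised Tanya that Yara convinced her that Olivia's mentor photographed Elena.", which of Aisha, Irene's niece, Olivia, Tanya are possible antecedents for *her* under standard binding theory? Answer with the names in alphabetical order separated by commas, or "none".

*her* is a pronoun; Principle B requires it to be free in its binding domain — the clause headed by 'convinced'.
— Aisha: subject of the clause headed by 'promised'; c-commands the pronoun but lies outside its binding domain — allowed.
— Irene's niece: object of the matrix clause; c-commands the pronoun but lies outside its binding domain — allowed.
— Olivia: possessor inside the subject DP of the clause headed by 'photographed'; is c-commanded by the pronoun; coreference would bind this R-expression — blocked (Principle C).
— Tanya: object of the clause headed by 'promised'; c-commands the pronoun but lies outside its binding domain — allowed.

Aisha, Irene's niece, Tanya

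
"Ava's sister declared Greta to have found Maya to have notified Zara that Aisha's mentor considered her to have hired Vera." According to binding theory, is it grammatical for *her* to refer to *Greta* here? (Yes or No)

Yes

*Greta* is an R-expression; Principle C requires it to be free (not bound by any c-commanding expression).
— her: subject of the clause headed by 'hired'; the pronoun does not c-command the R-expression — coreference allowed.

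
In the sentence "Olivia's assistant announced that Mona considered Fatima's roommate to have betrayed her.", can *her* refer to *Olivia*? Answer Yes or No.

*her* is a pronoun; Principle B requires it to be free in its binding domain — the clause headed by 'betrayed'.
— Olivia: possessor inside the subject DP of the matrix clause; does not c-command the pronoun — Principle B does not apply; allowed.

Yes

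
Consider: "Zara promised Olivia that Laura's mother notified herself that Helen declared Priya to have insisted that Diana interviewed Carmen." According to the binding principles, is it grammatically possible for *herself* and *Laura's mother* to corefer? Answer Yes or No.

Yes

*herself* is a reflexive; Principle A requires it to be bound within its binding domain — the clause headed by 'notified'.
— Laura's mother: subject of the clause headed by 'notified'; c-commands the reflexive within its binding domain — allowed (Principle A).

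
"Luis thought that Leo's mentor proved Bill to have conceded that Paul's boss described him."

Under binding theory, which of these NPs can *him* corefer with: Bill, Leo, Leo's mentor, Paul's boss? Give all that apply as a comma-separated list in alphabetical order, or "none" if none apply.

Bill, Leo, Leo's mentor

*him* is a pronoun; Principle B requires it to be free in its binding domain — the clause headed by 'described'.
— Bill: subject of the clause headed by 'conceded'; c-commands the pronoun but lies outside its binding domain — allowed.
— Leo: possessor inside the subject DP of the clause headed by 'proved'; does not c-command the pronoun — Principle B does not apply; allowed.
— Leo's mentor: subject of the clause headed by 'proved'; c-commands the pronoun but lies outside its binding domain — allowed.
— Paul's boss: subject of the clause headed by 'described'; c-commands the pronoun within its binding domain — blocked (Principle B).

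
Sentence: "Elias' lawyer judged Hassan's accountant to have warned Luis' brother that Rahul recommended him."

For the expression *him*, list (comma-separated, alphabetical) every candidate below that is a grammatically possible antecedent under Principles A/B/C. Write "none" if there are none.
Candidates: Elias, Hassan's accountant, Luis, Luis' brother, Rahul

*him* is a pronoun; Principle B requires it to be free in its binding domain — the clause headed by 'recommended'.
— Elias: possessor inside the subject DP of the matrix clause; does not c-command the pronoun — Principle B does not apply; allowed.
— Hassan's accountant: subject of the clause headed by 'warned'; c-commands the pronoun but lies outside its binding domain — allowed.
— Luis: possessor inside the object DP of the clause headed by 'warned'; does not c-command the pronoun — Principle B does not apply; allowed.
— Luis' brother: object of the clause headed by 'warned'; c-commands the pronoun but lies outside its binding domain — allowed.
— Rahul: subject of the clause headed by 'recommended'; c-commands the pronoun within its binding domain — blocked (Principle B).

Elias, Hassan's accountant, Luis, Luis' brother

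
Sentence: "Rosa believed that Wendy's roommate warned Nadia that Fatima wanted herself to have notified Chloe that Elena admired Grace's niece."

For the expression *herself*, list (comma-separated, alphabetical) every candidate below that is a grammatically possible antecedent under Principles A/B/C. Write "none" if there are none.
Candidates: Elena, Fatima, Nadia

Fatima

*herself* is a reflexive; Principle A requires it to be bound within its binding domain — the clause headed by 'wanted'.
— Elena: subject of the clause headed by 'admired'; does not c-command the reflexive — cannot bind it (Principle A).
— Fatima: subject of the clause headed by 'wanted'; c-commands the reflexive within its binding domain — allowed (Principle A).
— Nadia: object of the clause headed by 'warned'; c-commands the reflexive but lies outside its binding domain — cannot bind it (Principle A).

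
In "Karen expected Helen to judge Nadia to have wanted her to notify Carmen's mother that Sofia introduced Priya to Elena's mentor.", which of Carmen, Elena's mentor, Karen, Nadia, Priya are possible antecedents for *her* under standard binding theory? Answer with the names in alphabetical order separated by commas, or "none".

Karen

*her* is a pronoun; Principle B requires it to be free in its binding domain — the clause headed by 'wanted'.
— Carmen: possessor inside the object DP of the clause headed by 'notify'; is c-commanded by the pronoun; coreference would bind this R-expression — blocked (Principle C).
— Elena's mentor: second object of the clause headed by 'introduced'; is c-commanded by the pronoun; coreference would bind this R-expression — blocked (Principle C).
— Karen: subject of the matrix clause; c-commands the pronoun but lies outside its binding domain — allowed.
— Nadia: subject of the clause headed by 'wanted'; c-commands the pronoun within its binding domain — blocked (Principle B).
— Priya: object of the clause headed by 'introduced'; is c-commanded by the pronoun; coreference would bind this R-expression — blocked (Principle C).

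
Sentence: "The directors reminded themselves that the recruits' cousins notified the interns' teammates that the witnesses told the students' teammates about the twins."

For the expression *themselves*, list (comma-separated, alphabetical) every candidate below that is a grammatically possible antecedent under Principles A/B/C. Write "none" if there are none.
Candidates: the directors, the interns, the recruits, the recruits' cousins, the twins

*themselves* is a reflexive; Principle A requires it to be bound within its binding domain — the matrix clause.
— the directors: subject of the matrix clause; c-commands the reflexive within its binding domain — allowed (Principle A).
— the interns: possessor inside the object DP of the clause headed by 'notified'; does not c-command the reflexive — cannot bind it (Principle A).
— the recruits: possessor inside the subject DP of the clause headed by 'notified'; does not c-command the reflexive — cannot bind it (Principle A).
— the recruits' cousins: subject of the clause headed by 'notified'; does not c-command the reflexive — cannot bind it (Principle A).
— the twins: second object of the clause headed by 'told'; does not c-command the reflexive — cannot bind it (Principle A).

the directors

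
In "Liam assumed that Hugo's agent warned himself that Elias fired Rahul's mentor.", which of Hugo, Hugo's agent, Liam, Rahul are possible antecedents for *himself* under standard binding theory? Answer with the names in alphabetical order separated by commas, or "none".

*himself* is a reflexive; Principle A requires it to be bound within its binding domain — the clause headed by 'warned'.
— Hugo: possessor inside the subject DP of the clause headed by 'warned'; does not c-command the reflexive — cannot bind it (Principle A).
— Hugo's agent: subject of the clause headed by 'warned'; c-commands the reflexive within its binding domain — allowed (Principle A).
— Liam: subject of the matrix clause; c-commands the reflexive but lies outside its binding domain — cannot bind it (Principle A).
— Rahul: possessor inside the object DP of the clause headed by 'fired'; does not c-command the reflexive — cannot bind it (Principle A).

Hugo's agent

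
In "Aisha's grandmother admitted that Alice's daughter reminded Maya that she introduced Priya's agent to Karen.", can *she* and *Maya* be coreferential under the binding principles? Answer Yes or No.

*Maya* is an R-expression; Principle C requires it to be free (not bound by any c-commanding expression).
— she: subject of the clause headed by 'introduced'; the pronoun does not c-command the R-expression — coreference allowed.

Yes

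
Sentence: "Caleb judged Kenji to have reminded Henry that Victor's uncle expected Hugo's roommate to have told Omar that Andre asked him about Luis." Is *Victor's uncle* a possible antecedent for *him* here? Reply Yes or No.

Yes

*him* is a pronoun; Principle B requires it to be free in its binding domain — the clause headed by 'asked'.
— Victor's uncle: subject of the clause headed by 'expected'; c-commands the pronoun but lies outside its binding domain — allowed.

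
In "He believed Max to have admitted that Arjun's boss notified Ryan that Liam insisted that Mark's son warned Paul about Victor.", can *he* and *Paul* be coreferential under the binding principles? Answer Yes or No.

*Paul* is an R-expression; Principle C requires it to be free (not bound by any c-commanding expression).
— he: subject of the matrix clause; the pronoun c-commands the R-expression — coreference blocked (Principle C).

No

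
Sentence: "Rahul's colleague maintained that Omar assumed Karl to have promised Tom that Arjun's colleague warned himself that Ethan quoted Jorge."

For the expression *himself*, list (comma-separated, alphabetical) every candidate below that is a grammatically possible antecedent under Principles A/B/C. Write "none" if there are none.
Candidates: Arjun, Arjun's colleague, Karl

*himself* is a reflexive; Principle A requires it to be bound within its binding domain — the clause headed by 'warned'.
— Arjun: possessor inside the subject DP of the clause headed by 'warned'; does not c-command the reflexive — cannot bind it (Principle A).
— Arjun's colleague: subject of the clause headed by 'warned'; c-commands the reflexive within its binding domain — allowed (Principle A).
— Karl: subject of the clause headed by 'promised'; c-commands the reflexive but lies outside its binding domain — cannot bind it (Principle A).

Arjun's colleague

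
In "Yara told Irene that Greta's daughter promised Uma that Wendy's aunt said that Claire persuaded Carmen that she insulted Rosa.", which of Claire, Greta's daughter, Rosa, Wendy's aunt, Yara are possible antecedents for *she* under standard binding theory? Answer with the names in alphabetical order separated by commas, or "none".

Claire, Greta's daughter, Wendy's aunt, Yara

*she* is a pronoun; Principle B requires it to be free in its binding domain — the clause headed by 'insulted'.
— Claire: subject of the clause headed by 'persuaded'; c-commands the pronoun but lies outside its binding domain — allowed.
— Greta's daughter: subject of the clause headed by 'promised'; c-commands the pronoun but lies outside its binding domain — allowed.
— Rosa: object of the clause headed by 'insulted'; is c-commanded by the pronoun; coreference would bind this R-expression — blocked (Principle C).
— Wendy's aunt: subject of the clause headed by 'said'; c-commands the pronoun but lies outside its binding domain — allowed.
— Yara: subject of the matrix clause; c-commands the pronoun but lies outside its binding domain — allowed.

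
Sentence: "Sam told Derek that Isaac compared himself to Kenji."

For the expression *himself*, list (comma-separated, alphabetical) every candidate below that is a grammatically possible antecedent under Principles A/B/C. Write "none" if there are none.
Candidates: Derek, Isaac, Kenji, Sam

*himself* is a reflexive; Principle A requires it to be bound within its binding domain — the clause headed by 'compared'.
— Derek: object of the matrix clause; c-commands the reflexive but lies outside its binding domain — cannot bind it (Principle A).
— Isaac: subject of the clause headed by 'compared'; c-commands the reflexive within its binding domain — allowed (Principle A).
— Kenji: second object of the clause headed by 'compared'; does not c-command the reflexive — cannot bind it (Principle A).
— Sam: subject of the matrix clause; c-commands the reflexive but lies outside its binding domain — cannot bind it (Principle A).

Isaac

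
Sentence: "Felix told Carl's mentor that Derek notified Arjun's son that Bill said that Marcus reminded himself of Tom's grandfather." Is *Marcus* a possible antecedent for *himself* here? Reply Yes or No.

Yes

*himself* is a reflexive; Principle A requires it to be bound within its binding domain — the clause headed by 'reminded'.
— Marcus: subject of the clause headed by 'reminded'; c-commands the reflexive within its binding domain — allowed (Principle A).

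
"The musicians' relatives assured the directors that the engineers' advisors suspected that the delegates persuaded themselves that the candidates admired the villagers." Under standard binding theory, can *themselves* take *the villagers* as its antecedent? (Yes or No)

No

*themselves* is a reflexive; Principle A requires it to be bound within its binding domain — the clause headed by 'persuaded'.
— the villagers: object of the clause headed by 'admired'; does not c-command the reflexive — cannot bind it (Principle A).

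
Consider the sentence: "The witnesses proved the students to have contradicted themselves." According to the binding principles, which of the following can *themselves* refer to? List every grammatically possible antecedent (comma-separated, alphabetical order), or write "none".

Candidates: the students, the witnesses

*themselves* is a reflexive; Principle A requires it to be bound within its binding domain — the clause headed by 'contradicted'.
— the students: subject of the clause headed by 'contradicted'; c-commands the reflexive within its binding domain — allowed (Principle A).
— the witnesses: subject of the matrix clause; c-commands the reflexive but lies outside its binding domain — cannot bind it (Principle A).

the students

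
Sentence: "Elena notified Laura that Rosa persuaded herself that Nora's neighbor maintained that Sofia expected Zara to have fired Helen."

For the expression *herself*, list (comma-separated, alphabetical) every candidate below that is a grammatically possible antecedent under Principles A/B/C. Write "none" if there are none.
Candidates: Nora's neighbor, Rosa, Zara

Rosa

*herself* is a reflexive; Principle A requires it to be bound within its binding domain — the clause headed by 'persuaded'.
— Nora's neighbor: subject of the clause headed by 'maintained'; does not c-command the reflexive — cannot bind it (Principle A).
— Rosa: subject of the clause headed by 'persuaded'; c-commands the reflexive within its binding domain — allowed (Principle A).
— Zara: subject of the clause headed by 'fired'; does not c-command the reflexive — cannot bind it (Principle A).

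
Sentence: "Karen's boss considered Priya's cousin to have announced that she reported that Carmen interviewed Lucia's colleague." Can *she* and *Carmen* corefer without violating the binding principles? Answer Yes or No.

No

*Carmen* is an R-expression; Principle C requires it to be free (not bound by any c-commanding expression).
— she: subject of the clause headed by 'reported'; the pronoun c-commands the R-expression — coreference blocked (Principle C).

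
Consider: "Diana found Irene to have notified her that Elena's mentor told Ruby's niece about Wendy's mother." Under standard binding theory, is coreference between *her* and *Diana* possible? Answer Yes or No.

Yes

*Diana* is an R-expression; Principle C requires it to be free (not bound by any c-commanding expression).
— her: object of the clause headed by 'notified'; the pronoun does not c-command the R-expression — coreference allowed.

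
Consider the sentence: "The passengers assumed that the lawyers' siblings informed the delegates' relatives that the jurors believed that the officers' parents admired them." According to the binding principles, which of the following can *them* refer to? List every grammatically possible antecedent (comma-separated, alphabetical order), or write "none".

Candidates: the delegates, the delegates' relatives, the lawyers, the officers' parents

the delegates, the delegates' relatives, the lawyers

*them* is a pronoun; Principle B requires it to be free in its binding domain — the clause headed by 'admired'.
— the delegates: possessor inside the object DP of the clause headed by 'informed'; does not c-command the pronoun — Principle B does not apply; allowed.
— the delegates' relatives: object of the clause headed by 'informed'; c-commands the pronoun but lies outside its binding domain — allowed.
— the lawyers: possessor inside the subject DP of the clause headed by 'informed'; does not c-command the pronoun — Principle B does not apply; allowed.
— the officers' parents: subject of the clause headed by 'admired'; c-commands the pronoun within its binding domain — blocked (Principle B).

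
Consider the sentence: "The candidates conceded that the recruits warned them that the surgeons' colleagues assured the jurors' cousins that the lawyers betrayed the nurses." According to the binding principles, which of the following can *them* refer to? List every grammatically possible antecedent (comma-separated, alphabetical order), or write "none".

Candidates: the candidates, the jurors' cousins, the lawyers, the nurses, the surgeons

the candidates

*them* is a pronoun; Principle B requires it to be free in its binding domain — the clause headed by 'warned'.
— the candidates: subject of the matrix clause; c-commands the pronoun but lies outside its binding domain — allowed.
— the jurors' cousins: object of the clause headed by 'assured'; is c-commanded by the pronoun; coreference would bind this R-expression — blocked (Principle C).
— the lawyers: subject of the clause headed by 'betrayed'; is c-commanded by the pronoun; coreference would bind this R-expression — blocked (Principle C).
— the nurses: object of the clause headed by 'betrayed'; is c-commanded by the pronoun; coreference would bind this R-expression — blocked (Principle C).
— the surgeons: possessor inside the subject DP of the clause headed by 'assured'; is c-commanded by the pronoun; coreference would bind this R-expression — blocked (Principle C).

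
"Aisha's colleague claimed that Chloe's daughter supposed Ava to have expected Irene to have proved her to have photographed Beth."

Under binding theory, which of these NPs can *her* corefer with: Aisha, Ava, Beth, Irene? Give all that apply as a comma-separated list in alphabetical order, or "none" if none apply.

*her* is a pronoun; Principle B requires it to be free in its binding domain — the clause headed by 'proved'.
— Aisha: possessor inside the subject DP of the matrix clause; does not c-command the pronoun — Principle B does not apply; allowed.
— Ava: subject of the clause headed by 'expected'; c-commands the pronoun but lies outside its binding domain — allowed.
— Beth: object of the clause headed by 'photographed'; is c-commanded by the pronoun; coreference would bind this R-expression — blocked (Principle C).
— Irene: subject of the clause headed by 'proved'; c-commands the pronoun within its binding domain — blocked (Principle B).

Aisha, Ava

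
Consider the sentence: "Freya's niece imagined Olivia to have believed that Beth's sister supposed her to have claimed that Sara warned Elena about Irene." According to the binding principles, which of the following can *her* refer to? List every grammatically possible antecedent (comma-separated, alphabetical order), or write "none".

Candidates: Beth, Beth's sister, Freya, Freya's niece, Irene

*her* is a pronoun; Principle B requires it to be free in its binding domain — the clause headed by 'supposed'.
— Beth: possessor inside the subject DP of the clause headed by 'supposed'; does not c-command the pronoun — Principle B does not apply; allowed.
— Beth's sister: subject of the clause headed by 'supposed'; c-commands the pronoun within its binding domain — blocked (Principle B).
— Freya: possessor inside the subject DP of the matrix clause; does not c-command the pronoun — Principle B does not apply; allowed.
— Freya's niece: subject of the matrix clause; c-commands the pronoun but lies outside its binding domain — allowed.
— Irene: second object of the clause headed by 'warned'; is c-commanded by the pronoun; coreference would bind this R-expression — blocked (Principle C).

Beth, Freya, Freya's niece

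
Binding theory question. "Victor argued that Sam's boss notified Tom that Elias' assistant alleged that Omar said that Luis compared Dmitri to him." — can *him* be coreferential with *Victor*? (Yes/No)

*him* is a pronoun; Principle B requires it to be free in its binding domain — the clause headed by 'compared'.
— Victor: subject of the matrix clause; c-commands the pronoun but lies outside its binding domain — allowed.

Yes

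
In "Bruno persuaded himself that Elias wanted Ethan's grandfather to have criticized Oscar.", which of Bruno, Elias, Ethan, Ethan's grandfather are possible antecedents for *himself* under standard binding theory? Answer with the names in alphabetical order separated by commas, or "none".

Bruno

*himself* is a reflexive; Principle A requires it to be bound within its binding domain — the matrix clause.
— Bruno: subject of the matrix clause; c-commands the reflexive within its binding domain — allowed (Principle A).
— Elias: subject of the clause headed by 'wanted'; does not c-command the reflexive — cannot bind it (Principle A).
— Ethan: possessor inside the subject DP of the clause headed by 'criticized'; does not c-command the reflexive — cannot bind it (Principle A).
— Ethan's grandfather: subject of the clause headed by 'criticized'; does not c-command the reflexive — cannot bind it (Principle A).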